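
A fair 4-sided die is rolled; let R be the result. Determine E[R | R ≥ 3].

Given R ≥ 3, R is equally likely to be any of {3, 4}.
E[R | R ≥ 3] = (3 + 4) / 2 = 7/2.

7/2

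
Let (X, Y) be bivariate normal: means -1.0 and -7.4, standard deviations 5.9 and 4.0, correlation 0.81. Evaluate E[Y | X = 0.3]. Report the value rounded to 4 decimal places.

-6.6861

E[Y | X=x] = μ_Y + ρ(σ_Y/σ_X)(x − μ_X) for jointly normal variables.
E[Y | X=0.3] = -7.4 + (0.81)·(4.0/5.9)·(0.3 − (-1.0)) = -7.4 + (0.54915)·(1.3) = -6.6861.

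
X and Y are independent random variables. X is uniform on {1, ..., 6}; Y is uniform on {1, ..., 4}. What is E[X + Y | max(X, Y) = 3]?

24/5

P(max(X, Y) = 3) = 5/24.
Summing (X+Y)·P(x,y) over outcomes with max(X, Y) = 3 gives 1.
E[X + Y | max(X, Y) = 3] = (1) / (5/24) = 24/5.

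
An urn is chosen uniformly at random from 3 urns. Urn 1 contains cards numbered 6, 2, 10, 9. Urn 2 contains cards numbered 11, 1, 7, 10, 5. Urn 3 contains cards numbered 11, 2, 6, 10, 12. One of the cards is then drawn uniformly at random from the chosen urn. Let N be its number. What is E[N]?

29/4

E[N | urn 1] = (6+2+10+9)/4 = 27/4.
E[N | urn 2] = (11+1+7+10+5)/5 = 34/5.
E[N | urn 3] = (11+2+6+10+12)/5 = 41/5.
E[N] = (1/3)·(27/4) + (1/3)·(34/5) + (1/3)·(41/5) = 29/4.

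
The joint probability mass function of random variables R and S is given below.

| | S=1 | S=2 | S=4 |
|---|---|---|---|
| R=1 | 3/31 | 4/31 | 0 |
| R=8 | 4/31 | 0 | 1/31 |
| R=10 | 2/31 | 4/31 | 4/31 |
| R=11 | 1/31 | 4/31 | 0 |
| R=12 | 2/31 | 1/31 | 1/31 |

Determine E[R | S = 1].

P(S = 1) = 12/31.
Σ R·P over the event = 1·(3/31) + 8·(4/31) + 10·(2/31) + 11·(1/31) + 12·(2/31) = 90/31.
E[R | S = 1] = (90/31) / (12/31) = 15/2.

15/2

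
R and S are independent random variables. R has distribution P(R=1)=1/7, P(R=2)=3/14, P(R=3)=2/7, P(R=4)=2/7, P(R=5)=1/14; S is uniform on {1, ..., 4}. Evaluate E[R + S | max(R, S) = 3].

83/17

P(max(R, S) = 3) = 17/56.
Summing (R+S)·P(x,y) over outcomes with max(R, S) = 3 gives 83/56.
E[R + S | max(R, S) = 3] = (83/56) / (17/56) = 83/17.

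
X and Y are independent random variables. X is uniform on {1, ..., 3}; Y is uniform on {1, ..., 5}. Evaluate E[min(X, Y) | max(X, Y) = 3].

9/5

Outcomes with max(X, Y) = 3: (1,3), (2,3), (3,1), (3,2), (3,3), each with probability 1/15.
E[min(X, Y) | max(X, Y) = 3] = (1 + 2 + 1 + 2 + 3) / 5 = 9/5.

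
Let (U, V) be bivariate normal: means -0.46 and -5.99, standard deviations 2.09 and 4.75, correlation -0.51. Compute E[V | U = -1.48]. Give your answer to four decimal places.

The regression of V on U has slope ρ·σ_V/σ_U and passes through (μ_U, μ_V).
E[V | U=-1.48] = -5.99 + (-0.51)·(4.75/2.09)·(-1.48 − (-0.46)) = -5.99 + (-1.1591)·(-1.02) = -4.8077.

-4.8077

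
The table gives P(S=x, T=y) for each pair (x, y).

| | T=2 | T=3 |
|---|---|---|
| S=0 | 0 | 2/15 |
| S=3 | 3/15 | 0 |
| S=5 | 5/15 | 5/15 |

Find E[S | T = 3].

P(T = 3) = 7/15.
Σ S·P over the event = 0·(2/15) + 5·(5/15) = 5/3.
E[S | T = 3] = (5/3) / (7/15) = 25/7.

25/7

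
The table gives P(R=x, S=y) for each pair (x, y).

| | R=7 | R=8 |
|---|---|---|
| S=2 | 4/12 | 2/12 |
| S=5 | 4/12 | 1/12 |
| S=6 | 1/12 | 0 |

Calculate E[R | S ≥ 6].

P(S ≥ 6) = 1/12.
Σ R·P over the event = 7·(1/12) = 7/12.
E[R | S ≥ 6] = (7/12) / (1/12) = 7.

7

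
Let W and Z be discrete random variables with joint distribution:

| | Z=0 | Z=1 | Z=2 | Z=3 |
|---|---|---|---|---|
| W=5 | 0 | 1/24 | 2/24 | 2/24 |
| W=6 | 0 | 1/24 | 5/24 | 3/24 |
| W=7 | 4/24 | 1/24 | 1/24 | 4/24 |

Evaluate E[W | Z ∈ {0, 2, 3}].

P(Z ∈ {0, 2, 3}) = 7/8.
Σ W·P over the event = 5·(2/24) + 5·(2/24) + 6·(5/24) + 6·(3/24) + 7·(4/24) + 7·(1/24) + 7·(4/24) = 131/24.
E[W | Z ∈ {0, 2, 3}] = (131/24) / (7/8) = 131/21.

131/21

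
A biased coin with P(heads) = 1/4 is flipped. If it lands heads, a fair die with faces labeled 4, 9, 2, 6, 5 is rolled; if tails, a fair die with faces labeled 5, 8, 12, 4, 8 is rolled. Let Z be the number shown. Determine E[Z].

137/20

E[Z | heads] = (4+9+2+6+5)/5 = 26/5.
E[Z | tails] = (5+8+12+4+8)/5 = 37/5.
E[Z] = (1/4)·(26/5) + (3/4)·(37/5) = 137/20.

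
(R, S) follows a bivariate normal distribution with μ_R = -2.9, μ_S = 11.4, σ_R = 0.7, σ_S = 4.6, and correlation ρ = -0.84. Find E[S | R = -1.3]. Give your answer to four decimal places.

2.5680

E[S | R=x] = μ_S + ρ(σ_S/σ_R)(x − μ_R) for jointly normal variables.
E[S | R=-1.3] = 11.4 + (-0.84)·(4.6/0.7)·(-1.3 − (-2.9)) = 11.4 + (-5.52)·(1.6) = 2.5680.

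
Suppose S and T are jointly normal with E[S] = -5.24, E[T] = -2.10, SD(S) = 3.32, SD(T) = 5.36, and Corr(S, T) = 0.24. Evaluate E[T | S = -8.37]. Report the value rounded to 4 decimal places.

The regression of T on S has slope ρ·σ_T/σ_S and passes through (μ_S, μ_T).
E[T | S=-8.37] = -2.10 + (0.24)·(5.36/3.32)·(-8.37 − (-5.24)) = -2.10 + (0.38747)·(-3.13) = -3.3128.

-3.3128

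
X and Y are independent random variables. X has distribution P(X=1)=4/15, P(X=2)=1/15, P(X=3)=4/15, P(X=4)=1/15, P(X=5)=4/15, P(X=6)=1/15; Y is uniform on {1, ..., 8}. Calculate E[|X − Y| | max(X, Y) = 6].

P(max(X, Y) = 6) = 1/6.
Summing |X−Y|·P(x,y) over outcomes with max(X, Y) = 6 gives 19/40.
E[|X − Y| | max(X, Y) = 6] = (19/40) / (1/6) = 57/20.

57/20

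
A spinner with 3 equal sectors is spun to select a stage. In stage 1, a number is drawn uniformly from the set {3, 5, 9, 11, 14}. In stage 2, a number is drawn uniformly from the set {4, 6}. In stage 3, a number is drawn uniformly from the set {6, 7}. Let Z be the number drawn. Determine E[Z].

199/30

E[Z | stage 1] = (3+5+9+11+14)/5 = 42/5.
E[Z | stage 2] = (4+6)/2 = 5.
E[Z | stage 3] = (6+7)/2 = 13/2.
E[Z] = (1/3)·(42/5) + (1/3)·(5) + (1/3)·(13/2) = 199/30.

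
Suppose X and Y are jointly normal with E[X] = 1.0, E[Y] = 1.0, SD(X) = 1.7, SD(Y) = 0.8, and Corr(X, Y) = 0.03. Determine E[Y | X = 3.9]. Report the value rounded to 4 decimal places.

The regression of Y on X has slope ρ·σ_Y/σ_X and passes through (μ_X, μ_Y).
E[Y | X=3.9] = 1.0 + (0.03)·(0.8/1.7)·(3.9 − (1.0)) = 1.0 + (0.014118)·(2.9) = 1.0409.

1.0409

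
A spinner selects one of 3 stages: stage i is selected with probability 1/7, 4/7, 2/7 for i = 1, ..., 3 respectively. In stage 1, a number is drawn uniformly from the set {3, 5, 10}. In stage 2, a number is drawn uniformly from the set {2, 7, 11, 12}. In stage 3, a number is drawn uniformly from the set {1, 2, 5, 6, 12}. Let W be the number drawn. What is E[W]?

E[W | stage 1] = (3+5+10)/3 = 6.
E[W | stage 2] = (2+7+11+12)/4 = 8.
E[W | stage 3] = (1+2+5+6+12)/5 = 26/5.
By the law of total expectation,
E[W] = (1/7)·(6) + (4/7)·(8) + (2/7)·(26/5) = 242/35.

242/35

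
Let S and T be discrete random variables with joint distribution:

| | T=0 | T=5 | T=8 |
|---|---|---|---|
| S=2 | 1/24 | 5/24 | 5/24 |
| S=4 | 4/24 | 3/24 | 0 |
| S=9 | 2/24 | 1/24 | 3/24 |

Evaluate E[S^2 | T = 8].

P(T = 8) = 1/3.
Σ S^2·P over the event = 4·(5/24) + 81·(3/24) = 263/24.
E[S^2 | T = 8] = (263/24) / (1/3) = 263/8.

263/8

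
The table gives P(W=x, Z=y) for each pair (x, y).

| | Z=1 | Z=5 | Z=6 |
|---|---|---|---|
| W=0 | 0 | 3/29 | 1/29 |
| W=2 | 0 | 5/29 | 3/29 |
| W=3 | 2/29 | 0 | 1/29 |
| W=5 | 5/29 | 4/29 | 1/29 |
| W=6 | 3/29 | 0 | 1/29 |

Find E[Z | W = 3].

8/3

P(W = 3) = 3/29.
Σ Z·P over the event = 1·(2/29) + 6·(1/29) = 8/29.
E[Z | W = 3] = (8/29) / (3/29) = 8/3.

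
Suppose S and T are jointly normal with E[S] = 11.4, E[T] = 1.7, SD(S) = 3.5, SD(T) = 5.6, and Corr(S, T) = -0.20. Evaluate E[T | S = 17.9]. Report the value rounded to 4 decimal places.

E[T | S=x] = μ_T + ρ(σ_T/σ_S)(x − μ_S) for jointly normal variables.
E[T | S=17.9] = 1.7 + (-0.20)·(5.6/3.5)·(17.9 − (11.4)) = 1.7 + (-0.32)·(6.5) = -0.3800.

-0.3800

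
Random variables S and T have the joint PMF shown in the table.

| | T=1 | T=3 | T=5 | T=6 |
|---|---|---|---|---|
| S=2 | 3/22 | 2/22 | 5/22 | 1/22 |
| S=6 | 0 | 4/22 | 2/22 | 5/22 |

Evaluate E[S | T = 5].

22/7

P(T = 5) = 7/22.
Summing S·P(S=x,T=y) over the conditioning event gives 1.
E[S | T = 5] = (1) / (7/22) = 22/7.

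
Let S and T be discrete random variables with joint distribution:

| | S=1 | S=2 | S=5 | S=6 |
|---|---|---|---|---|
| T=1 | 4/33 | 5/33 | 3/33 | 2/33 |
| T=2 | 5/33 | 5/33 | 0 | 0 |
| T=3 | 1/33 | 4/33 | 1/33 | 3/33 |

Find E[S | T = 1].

P(T = 1) = 14/33.
Summing S·P(S=x,T=y) over the conditioning event gives 41/33.
E[S | T = 1] = (41/33) / (14/33) = 41/14.

41/14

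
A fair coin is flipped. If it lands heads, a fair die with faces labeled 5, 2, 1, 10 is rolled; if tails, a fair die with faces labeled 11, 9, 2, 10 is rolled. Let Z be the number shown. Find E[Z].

E[Z | heads] = (5+2+1+10)/4 = 9/2.
E[Z | tails] = (11+9+2+10)/4 = 8.
E[Z] = (1/2)·(9/2) + (1/2)·(8) = 25/4.

25/4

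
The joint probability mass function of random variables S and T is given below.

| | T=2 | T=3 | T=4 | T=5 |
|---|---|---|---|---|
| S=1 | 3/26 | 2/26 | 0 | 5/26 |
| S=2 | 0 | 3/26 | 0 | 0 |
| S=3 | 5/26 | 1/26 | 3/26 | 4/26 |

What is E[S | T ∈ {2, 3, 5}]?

2

P(T ∈ {2, 3, 5}) = 23/26.
Σ S·P over the event = 1·(3/26) + 1·(2/26) + 1·(5/26) + 2·(3/26) + 3·(5/26) + 3·(1/26) + 3·(4/26) = 23/13.
E[S | T ∈ {2, 3, 5}] = (23/13) / (23/26) = 2.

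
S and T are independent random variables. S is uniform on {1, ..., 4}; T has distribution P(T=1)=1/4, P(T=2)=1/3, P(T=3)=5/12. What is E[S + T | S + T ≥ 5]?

P(S + T ≥ 5) = 13/24.
Summing (S+T)·P(x,y) over outcomes with S + T ≥ 5 gives 149/48.
E[S + T | S + T ≥ 5] = (149/48) / (13/24) = 149/26.

149/26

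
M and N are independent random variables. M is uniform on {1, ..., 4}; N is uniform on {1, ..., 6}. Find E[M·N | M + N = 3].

2

Outcomes with M + N = 3: (1,2), (2,1), each with probability 1/24.
E[M·N | M + N = 3] = (2 + 2) / 2 = 2.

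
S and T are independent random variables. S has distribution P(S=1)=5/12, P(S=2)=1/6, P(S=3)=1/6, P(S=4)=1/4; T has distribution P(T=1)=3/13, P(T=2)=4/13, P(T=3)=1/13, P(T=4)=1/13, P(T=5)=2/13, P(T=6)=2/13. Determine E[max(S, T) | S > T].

P(S > T) = 11/39.
Summing max(S,T)·P(x,y) over outcomes with S > T gives 25/26.
E[max(S, T) | S > T] = (25/26) / (11/39) = 75/22.

75/22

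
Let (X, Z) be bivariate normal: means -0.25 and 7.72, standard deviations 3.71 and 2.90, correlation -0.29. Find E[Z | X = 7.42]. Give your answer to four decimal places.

For a bivariate normal, E[Z | X=x] = μ_Z + ρ·(σ_Z/σ_X)·(x − μ_X).
E[Z | X=7.42] = 7.72 + (-0.29)·(2.90/3.71)·(7.42 − (-0.25)) = 7.72 + (-0.226685)·(7.67) = 5.9813.

5.9813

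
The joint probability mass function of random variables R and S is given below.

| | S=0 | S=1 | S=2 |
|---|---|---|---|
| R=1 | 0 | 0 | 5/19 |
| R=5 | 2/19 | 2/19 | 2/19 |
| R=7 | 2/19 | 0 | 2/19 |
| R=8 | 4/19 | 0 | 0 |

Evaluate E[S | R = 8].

0

P(R = 8) = 4/19.
Σ S·P over the event = 0·(4/19) = 0.
E[S | R = 8] = (0) / (4/19) = 0.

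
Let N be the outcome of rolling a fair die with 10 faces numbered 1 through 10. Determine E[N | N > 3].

7

Given N > 3, N is equally likely to be any of {4, 5, 6, 7, 8, 9, 10}.
E[N | N > 3] = (4 + 5 + 6 + 7 + 8 + 9 + 10) / 7 = 7.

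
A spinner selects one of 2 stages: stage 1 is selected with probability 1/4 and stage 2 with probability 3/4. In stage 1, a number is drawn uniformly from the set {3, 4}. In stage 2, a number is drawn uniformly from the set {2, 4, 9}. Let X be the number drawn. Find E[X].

37/8

E[X | stage 1] = (3+4)/2 = 7/2.
E[X | stage 2] = (2+4+9)/3 = 5.
By the law of total expectation,
E[X] = (1/4)·(7/2) + (3/4)·(5) = 37/8.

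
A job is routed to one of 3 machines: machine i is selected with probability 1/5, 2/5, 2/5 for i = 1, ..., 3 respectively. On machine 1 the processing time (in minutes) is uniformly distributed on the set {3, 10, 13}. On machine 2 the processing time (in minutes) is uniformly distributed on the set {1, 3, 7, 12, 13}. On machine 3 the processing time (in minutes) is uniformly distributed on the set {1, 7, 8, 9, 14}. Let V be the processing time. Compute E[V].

E[V | machine 1] = (3+10+13)/3 = 26/3.
E[V | machine 2] = (1+3+7+12+13)/5 = 36/5.
E[V | machine 3] = (1+7+8+9+14)/5 = 39/5.
By the law of total expectation,
E[V] = (1/5)·(26/3) + (2/5)·(36/5) + (2/5)·(39/5) = 116/15.

116/15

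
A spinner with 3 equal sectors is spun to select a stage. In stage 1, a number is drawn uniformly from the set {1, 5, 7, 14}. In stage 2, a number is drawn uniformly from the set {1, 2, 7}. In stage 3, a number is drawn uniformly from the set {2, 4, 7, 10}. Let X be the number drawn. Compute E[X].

95/18

E[X | stage 1] = (1+5+7+14)/4 = 27/4.
E[X | stage 2] = (1+2+7)/3 = 10/3.
E[X | stage 3] = (2+4+7+10)/4 = 23/4.
E[X] = (1/3)·(27/4) + (1/3)·(10/3) + (1/3)·(23/4) = 95/18.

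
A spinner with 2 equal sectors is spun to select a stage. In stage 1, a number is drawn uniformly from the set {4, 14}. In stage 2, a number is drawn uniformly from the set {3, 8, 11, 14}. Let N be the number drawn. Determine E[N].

E[N | stage 1] = (4+14)/2 = 9.
E[N | stage 2] = (3+8+11+14)/4 = 9.
E[N] = (1/2)·(9) + (1/2)·(9) = 9.

9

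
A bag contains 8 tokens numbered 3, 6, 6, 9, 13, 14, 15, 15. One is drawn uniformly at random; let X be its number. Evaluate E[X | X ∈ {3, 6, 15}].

9

P(X ∈ {3, 6, 15}) = 5/8.
Σ over the event: 3·1/8 + 6·1/4 + 15·1/4 = 45/8.
E[X | X ∈ {3, 6, 15}] = (45/8) / (5/8) = 9.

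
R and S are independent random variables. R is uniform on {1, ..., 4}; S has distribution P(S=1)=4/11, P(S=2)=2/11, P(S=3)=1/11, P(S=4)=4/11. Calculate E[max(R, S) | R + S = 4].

P(R + S = 4) = 7/44.
Summing max(R,S)·P(x,y) over outcomes with R + S = 4 gives 19/44.
E[max(R, S) | R + S = 4] = (19/44) / (7/44) = 19/7.

19/7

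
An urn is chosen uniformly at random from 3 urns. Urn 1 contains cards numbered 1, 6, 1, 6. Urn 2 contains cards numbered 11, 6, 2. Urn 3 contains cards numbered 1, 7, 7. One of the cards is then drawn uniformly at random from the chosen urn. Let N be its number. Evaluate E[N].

E[N | urn 1] = (1+6+1+6)/4 = 7/2.
E[N | urn 2] = (11+6+2)/3 = 19/3.
E[N | urn 3] = (1+7+7)/3 = 5.
By the law of total expectation,
E[N] = (1/3)·(7/2) + (1/3)·(19/3) + (1/3)·(5) = 89/18.

89/18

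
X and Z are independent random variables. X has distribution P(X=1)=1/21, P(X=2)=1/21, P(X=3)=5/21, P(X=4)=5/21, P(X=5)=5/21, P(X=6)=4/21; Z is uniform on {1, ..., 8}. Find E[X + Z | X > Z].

P(X > Z) = 11/28.
Summing (X+Z)·P(x,y) over outcomes with X > Z gives 39/14.
E[X + Z | X > Z] = (39/14) / (11/28) = 78/11.

78/11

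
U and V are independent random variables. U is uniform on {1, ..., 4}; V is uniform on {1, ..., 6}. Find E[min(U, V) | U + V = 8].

Outcomes with U + V = 8: (2,6), (3,5), (4,4), each with probability 1/24.
E[min(U, V) | U + V = 8] = (2 + 3 + 4) / 3 = 3.

3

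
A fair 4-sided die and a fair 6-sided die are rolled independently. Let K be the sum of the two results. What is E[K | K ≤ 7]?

P(K ≤ 7) = 3/4.
Σ over the event: 2·1/24 + 3·1/12 + 4·1/8 + 5·1/6 + 6·1/6 + 7·1/6 = 23/6.
E[K | K ≤ 7] = (23/6) / (3/4) = 46/9.

46/9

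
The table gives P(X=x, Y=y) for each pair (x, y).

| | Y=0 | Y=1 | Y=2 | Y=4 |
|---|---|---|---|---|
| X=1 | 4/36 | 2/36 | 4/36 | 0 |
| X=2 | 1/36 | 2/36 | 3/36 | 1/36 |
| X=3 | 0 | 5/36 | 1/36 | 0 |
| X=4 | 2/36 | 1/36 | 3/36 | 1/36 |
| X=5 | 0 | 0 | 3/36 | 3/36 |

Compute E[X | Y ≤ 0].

2

P(Y ≤ 0) = 7/36.
Σ X·P over the event = 1·(4/36) + 2·(1/36) + 4·(2/36) = 7/18.
E[X | Y ≤ 0] = (7/18) / (7/36) = 2.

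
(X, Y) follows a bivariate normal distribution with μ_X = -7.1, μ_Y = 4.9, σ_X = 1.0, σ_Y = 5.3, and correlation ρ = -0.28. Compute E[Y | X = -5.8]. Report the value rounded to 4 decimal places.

2.9708

The regression of Y on X has slope ρ·σ_Y/σ_X and passes through (μ_X, μ_Y).
E[Y | X=-5.8] = 4.9 + (-0.28)·(5.3/1.0)·(-5.8 − (-7.1)) = 4.9 + (-1.484)·(1.3) = 2.9708.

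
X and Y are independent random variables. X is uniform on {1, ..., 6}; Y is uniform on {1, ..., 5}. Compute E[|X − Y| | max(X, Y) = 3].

6/5

Outcomes with max(X, Y) = 3: (1,3), (2,3), (3,1), (3,2), (3,3), each with probability 1/30.
E[|X − Y| | max(X, Y) = 3] = (2 + 1 + 2 + 1 + 0) / 5 = 6/5.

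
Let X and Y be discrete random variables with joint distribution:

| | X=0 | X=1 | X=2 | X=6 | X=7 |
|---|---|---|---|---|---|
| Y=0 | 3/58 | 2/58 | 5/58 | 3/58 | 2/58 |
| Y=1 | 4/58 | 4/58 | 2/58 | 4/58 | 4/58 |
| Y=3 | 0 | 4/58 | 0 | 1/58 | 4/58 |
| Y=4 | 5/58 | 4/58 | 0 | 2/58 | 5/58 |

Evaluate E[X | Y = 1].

10/3

P(Y = 1) = 9/29.
Σ X·P over the event = 0·(4/58) + 1·(4/58) + 2·(2/58) + 6·(4/58) + 7·(4/58) = 30/29.
E[X | Y = 1] = (30/29) / (9/29) = 10/3.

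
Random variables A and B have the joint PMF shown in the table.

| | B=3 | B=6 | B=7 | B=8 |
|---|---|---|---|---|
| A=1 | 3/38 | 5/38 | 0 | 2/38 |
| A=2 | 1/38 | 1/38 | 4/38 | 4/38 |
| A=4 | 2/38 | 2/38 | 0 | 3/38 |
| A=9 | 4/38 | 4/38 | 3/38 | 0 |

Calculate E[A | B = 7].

5

P(B = 7) = 7/38.
Σ A·P over the event = 2·(4/38) + 9·(3/38) = 35/38.
E[A | B = 7] = (35/38) / (7/38) = 5.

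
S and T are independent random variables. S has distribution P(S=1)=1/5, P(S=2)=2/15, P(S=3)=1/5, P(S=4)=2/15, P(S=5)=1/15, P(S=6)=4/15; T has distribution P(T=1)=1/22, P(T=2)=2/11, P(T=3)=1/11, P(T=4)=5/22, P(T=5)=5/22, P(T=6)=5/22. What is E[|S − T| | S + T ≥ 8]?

307/171

P(S + T ≥ 8) = 57/110.
Summing |S−T|·P(x,y) over outcomes with S + T ≥ 8 gives 307/330.
E[|S − T| | S + T ≥ 8] = (307/330) / (57/110) = 307/171.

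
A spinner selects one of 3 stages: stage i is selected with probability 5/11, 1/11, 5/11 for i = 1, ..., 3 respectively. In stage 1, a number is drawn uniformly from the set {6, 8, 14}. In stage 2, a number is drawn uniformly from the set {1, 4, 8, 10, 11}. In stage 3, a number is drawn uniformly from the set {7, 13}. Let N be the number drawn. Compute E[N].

E[N | stage 1] = (6+8+14)/3 = 28/3.
E[N | stage 2] = (1+4+8+10+11)/5 = 34/5.
E[N | stage 3] = (7+13)/2 = 10.
By the law of total expectation,
E[N] = (5/11)·(28/3) + (1/11)·(34/5) + (5/11)·(10) = 1552/165.

1552/165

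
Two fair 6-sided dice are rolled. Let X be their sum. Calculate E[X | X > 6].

P(X > 6) = 7/12.
Σ over the event: 7·1/6 + 8·5/36 + 9·1/9 + 10·1/12 + 11·1/18 + 12·1/36 = 91/18.
E[X | X > 6] = (91/18) / (7/12) = 26/3.

26/3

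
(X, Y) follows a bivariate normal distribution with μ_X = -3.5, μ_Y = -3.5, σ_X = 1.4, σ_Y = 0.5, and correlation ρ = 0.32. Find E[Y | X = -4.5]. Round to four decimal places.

For a bivariate normal, E[Y | X=x] = μ_Y + ρ·(σ_Y/σ_X)·(x − μ_X).
E[Y | X=-4.5] = -3.5 + (0.32)·(0.5/1.4)·(-4.5 − (-3.5)) = -3.5 + (0.11429)·(-1) = -3.6143.

-3.6143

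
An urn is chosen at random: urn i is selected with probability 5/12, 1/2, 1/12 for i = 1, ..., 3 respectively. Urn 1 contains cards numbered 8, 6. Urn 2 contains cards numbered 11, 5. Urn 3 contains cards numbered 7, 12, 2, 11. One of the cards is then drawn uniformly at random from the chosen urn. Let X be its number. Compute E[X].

91/12

E[X | urn 1] = (8+6)/2 = 7.
E[X | urn 2] = (11+5)/2 = 8.
E[X | urn 3] = (7+12+2+11)/4 = 8.
By the law of total expectation,
E[X] = (5/12)·(7) + (1/2)·(8) + (1/12)·(8) = 91/12.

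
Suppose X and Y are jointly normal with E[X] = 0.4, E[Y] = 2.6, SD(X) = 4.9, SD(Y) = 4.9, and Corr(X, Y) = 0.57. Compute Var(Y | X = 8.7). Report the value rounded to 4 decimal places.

16.2092

Var(Y | X=x) = (1 − ρ²)·σ_Y².
Var(Y | X=8.7) = (4.9)²·(1 − (0.57)²) = 24.01·0.6751 = 16.2092.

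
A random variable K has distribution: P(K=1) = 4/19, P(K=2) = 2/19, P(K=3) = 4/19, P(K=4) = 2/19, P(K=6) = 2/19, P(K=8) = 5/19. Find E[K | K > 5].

P(K > 5) = 7/19.
Σ over the event: 6·2/19 + 8·5/19 = 52/19.
E[K | K > 5] = (52/19) / (7/19) = 52/7.

52/7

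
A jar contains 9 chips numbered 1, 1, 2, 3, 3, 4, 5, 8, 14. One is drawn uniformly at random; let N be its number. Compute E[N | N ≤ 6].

19/7

P(N ≤ 6) = 7/9.
Σ over the event: 1·2/9 + 2·1/9 + 3·2/9 + 4·1/9 + 5·1/9 = 19/9.
E[N | N ≤ 6] = (19/9) / (7/9) = 19/7.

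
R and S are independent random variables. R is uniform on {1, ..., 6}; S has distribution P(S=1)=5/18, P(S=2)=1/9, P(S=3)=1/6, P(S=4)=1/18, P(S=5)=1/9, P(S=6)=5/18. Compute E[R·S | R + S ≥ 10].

P(R + S ≥ 10) = 5/27.
Summing RS·P(x,y) over outcomes with R + S ≥ 10 gives 146/27.
E[R·S | R + S ≥ 10] = (146/27) / (5/27) = 146/5.

146/5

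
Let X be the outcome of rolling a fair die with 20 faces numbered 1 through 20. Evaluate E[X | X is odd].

10

Given X is odd, X is equally likely to be any of {1, 3, 5, 7, 9, 11, 13, 15, 17, 19}.
E[X | X is odd] = (1 + 3 + 5 + 7 + 9 + 11 + 13 + 15 + 17 + 19) / 10 = 10.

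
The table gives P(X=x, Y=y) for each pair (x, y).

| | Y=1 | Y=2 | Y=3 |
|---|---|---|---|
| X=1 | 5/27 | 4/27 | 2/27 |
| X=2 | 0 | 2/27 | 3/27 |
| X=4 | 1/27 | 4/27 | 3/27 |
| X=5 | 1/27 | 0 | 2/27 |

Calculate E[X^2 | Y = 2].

38/5

P(Y = 2) = 10/27.
Summing X^2·P(X=x,Y=y) over the conditioning event gives 76/27.
E[X^2 | Y = 2] = (76/27) / (10/27) = 38/5.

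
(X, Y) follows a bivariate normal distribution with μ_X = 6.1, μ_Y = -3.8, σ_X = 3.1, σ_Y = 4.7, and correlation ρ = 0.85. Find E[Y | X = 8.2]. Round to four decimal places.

-1.0937

For a bivariate normal, E[Y | X=x] = μ_Y + ρ·(σ_Y/σ_X)·(x − μ_X).
E[Y | X=8.2] = -3.8 + (0.85)·(4.7/3.1)·(8.2 − (6.1)) = -3.8 + (1.2887)·(2.1) = -1.0937.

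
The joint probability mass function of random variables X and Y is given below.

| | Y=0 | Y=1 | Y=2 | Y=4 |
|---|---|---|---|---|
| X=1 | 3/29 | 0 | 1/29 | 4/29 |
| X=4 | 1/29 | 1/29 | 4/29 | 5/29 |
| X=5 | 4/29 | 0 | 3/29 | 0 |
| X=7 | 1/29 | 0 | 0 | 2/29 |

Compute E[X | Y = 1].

4

P(Y = 1) = 1/29.
Summing X·P(X=x,Y=y) over the conditioning event gives 4/29.
E[X | Y = 1] = (4/29) / (1/29) = 4.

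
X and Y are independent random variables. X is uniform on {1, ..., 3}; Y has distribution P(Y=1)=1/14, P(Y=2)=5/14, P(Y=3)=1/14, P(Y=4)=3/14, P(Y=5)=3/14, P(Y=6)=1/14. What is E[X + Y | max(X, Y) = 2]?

P(max(X, Y) = 2) = 11/42.
Summing (X+Y)·P(x,y) over outcomes with max(X, Y) = 2 gives 19/21.
E[X + Y | max(X, Y) = 2] = (19/21) / (11/42) = 38/11.

38/11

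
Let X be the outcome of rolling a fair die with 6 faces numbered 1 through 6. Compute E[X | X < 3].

Given X < 3, X is equally likely to be any of {1, 2}.
E[X | X < 3] = (1 + 2) / 2 = 3/2.

3/2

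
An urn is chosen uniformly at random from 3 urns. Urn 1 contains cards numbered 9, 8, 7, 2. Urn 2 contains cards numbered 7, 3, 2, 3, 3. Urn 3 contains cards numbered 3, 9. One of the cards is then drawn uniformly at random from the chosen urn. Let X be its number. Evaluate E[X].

E[X | urn 1] = (9+8+7+2)/4 = 13/2.
E[X | urn 2] = (7+3+2+3+3)/5 = 18/5.
E[X | urn 3] = (3+9)/2 = 6.
E[X] = (1/3)·(13/2) + (1/3)·(18/5) + (1/3)·(6) = 161/30.

161/30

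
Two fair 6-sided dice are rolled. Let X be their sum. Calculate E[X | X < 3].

2

P(X < 3) = 1/36.
Σ over the event: 2·1/36 = 1/18.
E[X | X < 3] = (1/18) / (1/36) = 2.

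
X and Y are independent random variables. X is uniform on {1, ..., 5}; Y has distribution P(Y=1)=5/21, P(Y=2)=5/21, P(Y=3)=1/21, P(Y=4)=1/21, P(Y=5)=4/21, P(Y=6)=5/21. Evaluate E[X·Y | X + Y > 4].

P(X + Y > 4) = 79/105.
Summing XY·P(x,y) over outcomes with X + Y > 4 gives 339/35.
E[X·Y | X + Y > 4] = (339/35) / (79/105) = 1017/79.

1017/79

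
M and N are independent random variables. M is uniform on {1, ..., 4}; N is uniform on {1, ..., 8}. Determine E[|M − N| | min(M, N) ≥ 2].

50/21

P(min(M, N) ≥ 2) = 21/32.
Summing |M−N|·P(x,y) over outcomes with min(M, N) ≥ 2 gives 25/16.
E[|M − N| | min(M, N) ≥ 2] = (25/16) / (21/32) = 50/21.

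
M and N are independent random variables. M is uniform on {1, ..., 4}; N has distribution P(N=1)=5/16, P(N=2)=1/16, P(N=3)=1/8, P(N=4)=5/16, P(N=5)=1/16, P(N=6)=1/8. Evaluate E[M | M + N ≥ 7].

72/23

P(M + N ≥ 7) = 23/64.
Summing M·P(x,y) over outcomes with M + N ≥ 7 gives 9/8.
E[M | M + N ≥ 7] = (9/8) / (23/64) = 72/23.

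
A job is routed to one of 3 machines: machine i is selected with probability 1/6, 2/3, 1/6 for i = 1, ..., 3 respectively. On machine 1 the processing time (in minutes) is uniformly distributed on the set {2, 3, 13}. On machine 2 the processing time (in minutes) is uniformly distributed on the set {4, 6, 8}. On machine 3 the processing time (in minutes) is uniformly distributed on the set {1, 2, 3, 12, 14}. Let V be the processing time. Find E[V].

E[V | machine 1] = (2+3+13)/3 = 6.
E[V | machine 2] = (4+6+8)/3 = 6.
E[V | machine 3] = (1+2+3+12+14)/5 = 32/5.
E[V] = (1/6)·(6) + (2/3)·(6) + (1/6)·(32/5) = 91/15.

91/15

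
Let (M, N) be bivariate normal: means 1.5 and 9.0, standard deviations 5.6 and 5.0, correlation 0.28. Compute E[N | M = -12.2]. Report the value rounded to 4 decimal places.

The regression of N on M has slope ρ·σ_N/σ_M and passes through (μ_M, μ_N).
E[N | M=-12.2] = 9.0 + (0.28)·(5.0/5.6)·(-12.2 − (1.5)) = 9.0 + (0.25)·(-13.7) = 5.5750.

5.5750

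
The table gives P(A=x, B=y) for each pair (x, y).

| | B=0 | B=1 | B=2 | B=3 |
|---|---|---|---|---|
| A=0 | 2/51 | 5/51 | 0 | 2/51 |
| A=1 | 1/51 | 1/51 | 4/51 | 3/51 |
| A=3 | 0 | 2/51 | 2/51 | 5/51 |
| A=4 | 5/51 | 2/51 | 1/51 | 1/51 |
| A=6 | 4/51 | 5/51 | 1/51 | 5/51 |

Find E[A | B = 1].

3

P(B = 1) = 5/17.
Σ A·P over the event = 0·(5/51) + 1·(1/51) + 3·(2/51) + 4·(2/51) + 6·(5/51) = 15/17.
E[A | B = 1] = (15/17) / (5/17) = 3.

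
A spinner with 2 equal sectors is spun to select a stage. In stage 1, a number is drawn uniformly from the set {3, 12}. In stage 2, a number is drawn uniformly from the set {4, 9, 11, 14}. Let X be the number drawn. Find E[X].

E[X | stage 1] = (3+12)/2 = 15/2.
E[X | stage 2] = (4+9+11+14)/4 = 19/2.
By the law of total expectation,
E[X] = (1/2)·(15/2) + (1/2)·(19/2) = 17/2.

17/2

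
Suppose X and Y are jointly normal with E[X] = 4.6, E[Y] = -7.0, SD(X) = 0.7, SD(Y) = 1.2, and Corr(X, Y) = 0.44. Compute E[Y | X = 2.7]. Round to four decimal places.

-8.4331

E[Y | X=x] = μ_Y + ρ(σ_Y/σ_X)(x − μ_X) for jointly normal variables.
E[Y | X=2.7] = -7.0 + (0.44)·(1.2/0.7)·(2.7 − (4.6)) = -7.0 + (0.754286)·(-1.9) = -8.4331.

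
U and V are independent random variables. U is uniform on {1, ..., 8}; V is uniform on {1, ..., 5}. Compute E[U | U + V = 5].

5/2

P(U + V = 5) = 1/10.
Summing U·P(x,y) over outcomes with U + V = 5 gives 1/4.
E[U | U + V = 5] = (1/4) / (1/10) = 5/2.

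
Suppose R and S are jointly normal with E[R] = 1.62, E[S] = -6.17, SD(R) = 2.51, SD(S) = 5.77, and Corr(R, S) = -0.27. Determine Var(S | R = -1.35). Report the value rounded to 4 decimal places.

30.8658

Var(S | R=x) = (1 − ρ²)·σ_S².
Var(S | R=-1.35) = (5.77)²·(1 − (-0.27)²) = 33.2929·0.9271 = 30.8658.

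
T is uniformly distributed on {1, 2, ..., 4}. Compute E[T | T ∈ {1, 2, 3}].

2

P(T ∈ {1, 2, 3}) = 3/4.
Σ over the event: 1·1/4 + 2·1/4 + 3·1/4 = 3/2.
E[T | T ∈ {1, 2, 3}] = (3/2) / (3/4) = 2.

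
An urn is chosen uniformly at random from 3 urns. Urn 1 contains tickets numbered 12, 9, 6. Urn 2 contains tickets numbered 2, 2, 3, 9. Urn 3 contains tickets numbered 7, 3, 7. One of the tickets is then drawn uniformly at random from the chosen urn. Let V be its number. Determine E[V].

56/9

E[V | urn 1] = (12+9+6)/3 = 9.
E[V | urn 2] = (2+2+3+9)/4 = 4.
E[V | urn 3] = (7+3+7)/3 = 17/3.
By the law of total expectation,
E[V] = (1/3)·(9) + (1/3)·(4) + (1/3)·(17/3) = 56/9.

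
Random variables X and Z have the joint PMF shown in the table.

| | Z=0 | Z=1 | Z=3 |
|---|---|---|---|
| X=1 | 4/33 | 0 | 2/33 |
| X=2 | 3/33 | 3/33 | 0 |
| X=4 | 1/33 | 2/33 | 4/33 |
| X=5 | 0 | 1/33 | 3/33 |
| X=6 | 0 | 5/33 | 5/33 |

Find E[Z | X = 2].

1/2

P(X = 2) = 2/11.
Σ Z·P over the event = 0·(3/33) + 1·(3/33) = 1/11.
E[Z | X = 2] = (1/11) / (2/11) = 1/2.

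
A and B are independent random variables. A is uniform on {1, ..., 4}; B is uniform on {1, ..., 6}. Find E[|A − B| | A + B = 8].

Outcomes with A + B = 8: (2,6), (3,5), (4,4), each with probability 1/24.
E[|A − B| | A + B = 8] = (4 + 2 + 0) / 3 = 2.

2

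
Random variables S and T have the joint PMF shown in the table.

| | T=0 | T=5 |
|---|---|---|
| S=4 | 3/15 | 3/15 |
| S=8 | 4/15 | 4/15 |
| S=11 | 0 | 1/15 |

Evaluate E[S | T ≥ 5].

55/8

P(T ≥ 5) = 8/15.
Σ S·P over the event = 4·(3/15) + 8·(4/15) + 11·(1/15) = 11/3.
E[S | T ≥ 5] = (11/3) / (8/15) = 55/8.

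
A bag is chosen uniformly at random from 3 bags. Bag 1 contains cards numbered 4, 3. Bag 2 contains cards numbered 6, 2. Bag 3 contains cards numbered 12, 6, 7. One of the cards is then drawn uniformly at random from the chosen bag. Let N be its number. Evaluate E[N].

E[N | bag 1] = (4+3)/2 = 7/2.
E[N | bag 2] = (6+2)/2 = 4.
E[N | bag 3] = (12+6+7)/3 = 25/3.
E[N] = (1/3)·(7/2) + (1/3)·(4) + (1/3)·(25/3) = 95/18.

95/18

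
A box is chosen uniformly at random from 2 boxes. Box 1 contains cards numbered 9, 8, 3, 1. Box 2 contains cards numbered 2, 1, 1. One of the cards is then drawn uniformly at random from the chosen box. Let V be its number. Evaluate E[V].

79/24

E[V | box 1] = (9+8+3+1)/4 = 21/4.
E[V | box 2] = (2+1+1)/3 = 4/3.
E[V] = (1/2)·(21/4) + (1/2)·(4/3) = 79/24.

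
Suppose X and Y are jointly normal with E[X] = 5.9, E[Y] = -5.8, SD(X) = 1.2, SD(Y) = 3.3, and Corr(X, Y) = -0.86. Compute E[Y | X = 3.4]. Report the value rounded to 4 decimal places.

E[Y | X=x] = μ_Y + ρ(σ_Y/σ_X)(x − μ_X) for jointly normal variables.
E[Y | X=3.4] = -5.8 + (-0.86)·(3.3/1.2)·(3.4 − (5.9)) = -5.8 + (-2.365)·(-2.5) = 0.1125.

0.1125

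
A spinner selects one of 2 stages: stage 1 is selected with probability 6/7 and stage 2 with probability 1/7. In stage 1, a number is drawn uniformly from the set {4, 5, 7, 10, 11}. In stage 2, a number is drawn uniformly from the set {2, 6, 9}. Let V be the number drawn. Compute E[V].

751/105

E[V | stage 1] = (4+5+7+10+11)/5 = 37/5.
E[V | stage 2] = (2+6+9)/3 = 17/3.
By the law of total expectation,
E[V] = (6/7)·(37/5) + (1/7)·(17/3) = 751/105.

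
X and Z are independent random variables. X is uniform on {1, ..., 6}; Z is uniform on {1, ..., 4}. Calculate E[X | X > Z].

32/7

P(X > Z) = 7/12.
Summing X·P(x,y) over outcomes with X > Z gives 8/3.
E[X | X > Z] = (8/3) / (7/12) = 32/7.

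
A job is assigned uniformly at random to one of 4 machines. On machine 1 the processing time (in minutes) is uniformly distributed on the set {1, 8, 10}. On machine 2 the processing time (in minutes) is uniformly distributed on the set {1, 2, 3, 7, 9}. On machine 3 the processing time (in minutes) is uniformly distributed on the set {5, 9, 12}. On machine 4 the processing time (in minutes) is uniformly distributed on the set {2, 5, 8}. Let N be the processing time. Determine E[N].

61/10

E[N | machine 1] = (1+8+10)/3 = 19/3.
E[N | machine 2] = (1+2+3+7+9)/5 = 22/5.
E[N | machine 3] = (5+9+12)/3 = 26/3.
E[N | machine 4] = (2+5+8)/3 = 5.
By the law of total expectation,
E[N] = (1/4)·(19/3) + (1/4)·(22/5) + (1/4)·(26/3) + (1/4)·(5) = 61/10.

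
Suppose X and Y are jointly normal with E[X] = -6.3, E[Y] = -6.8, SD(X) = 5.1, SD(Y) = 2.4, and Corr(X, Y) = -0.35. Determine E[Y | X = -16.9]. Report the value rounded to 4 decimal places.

E[Y | X=x] = μ_Y + ρ(σ_Y/σ_X)(x − μ_X) for jointly normal variables.
E[Y | X=-16.9] = -6.8 + (-0.35)·(2.4/5.1)·(-16.9 − (-6.3)) = -6.8 + (-0.16471)·(-10.6) = -5.0541.

-5.0541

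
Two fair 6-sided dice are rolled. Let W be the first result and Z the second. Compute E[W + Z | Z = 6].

19/2

Outcomes with Z = 6: (1,6), (2,6), (3,6), (4,6), (5,6), (6,6), each with probability 1/36.
E[W + Z | Z = 6] = (7 + 8 + 9 + 10 + 11 + 12) / 6 = 19/2.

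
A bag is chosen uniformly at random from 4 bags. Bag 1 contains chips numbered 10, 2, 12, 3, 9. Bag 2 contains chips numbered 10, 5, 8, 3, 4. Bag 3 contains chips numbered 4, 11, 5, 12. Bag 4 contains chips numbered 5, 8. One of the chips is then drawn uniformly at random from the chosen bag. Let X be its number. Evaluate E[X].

277/40

E[X | bag 1] = (10+2+12+3+9)/5 = 36/5.
E[X | bag 2] = (10+5+8+3+4)/5 = 6.
E[X | bag 3] = (4+11+5+12)/4 = 8.
E[X | bag 4] = (5+8)/2 = 13/2.
By the law of total expectation,
E[X] = (1/4)·(36/5) + (1/4)·(6) + (1/4)·(8) + (1/4)·(13/2) = 277/40.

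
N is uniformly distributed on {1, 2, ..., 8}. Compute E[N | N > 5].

7

Given N > 5, N is equally likely to be any of {6, 7, 8}.
E[N | N > 5] = (6 + 7 + 8) / 3 = 7.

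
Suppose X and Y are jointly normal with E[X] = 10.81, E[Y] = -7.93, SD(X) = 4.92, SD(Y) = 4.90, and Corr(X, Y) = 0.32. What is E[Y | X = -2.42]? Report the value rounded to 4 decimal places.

-12.1464

For a bivariate normal, E[Y | X=x] = μ_Y + ρ·(σ_Y/σ_X)·(x − μ_X).
E[Y | X=-2.42] = -7.93 + (0.32)·(4.90/4.92)·(-2.42 − (10.81)) = -7.93 + (0.3187)·(-13.23) = -12.1464.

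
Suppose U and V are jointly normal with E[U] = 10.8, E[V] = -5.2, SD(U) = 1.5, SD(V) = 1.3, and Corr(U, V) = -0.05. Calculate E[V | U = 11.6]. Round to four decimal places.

-5.2347

E[V | U=x] = μ_V + ρ(σ_V/σ_U)(x − μ_U) for jointly normal variables.
E[V | U=11.6] = -5.2 + (-0.05)·(1.3/1.5)·(11.6 − (10.8)) = -5.2 + (-0.043333)·(0.8) = -5.2347.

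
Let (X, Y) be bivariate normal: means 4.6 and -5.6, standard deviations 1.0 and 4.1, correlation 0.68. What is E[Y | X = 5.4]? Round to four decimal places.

-3.3696

For a bivariate normal, E[Y | X=x] = μ_Y + ρ·(σ_Y/σ_X)·(x − μ_X).
E[Y | X=5.4] = -5.6 + (0.68)·(4.1/1.0)·(5.4 − (4.6)) = -5.6 + (2.788)·(0.8) = -3.3696.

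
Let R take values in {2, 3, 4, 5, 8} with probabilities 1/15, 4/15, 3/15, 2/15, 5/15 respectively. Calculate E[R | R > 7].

8

P(R > 7) = 1/3.
Σ over the event: 8·1/3 = 8/3.
E[R | R > 7] = (8/3) / (1/3) = 8.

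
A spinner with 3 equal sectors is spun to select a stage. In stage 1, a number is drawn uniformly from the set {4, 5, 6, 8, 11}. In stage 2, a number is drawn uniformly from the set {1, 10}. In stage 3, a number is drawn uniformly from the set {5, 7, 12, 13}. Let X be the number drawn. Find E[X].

E[X | stage 1] = (4+5+6+8+11)/5 = 34/5.
E[X | stage 2] = (1+10)/2 = 11/2.
E[X | stage 3] = (5+7+12+13)/4 = 37/4.
By the law of total expectation,
E[X] = (1/3)·(34/5) + (1/3)·(11/2) + (1/3)·(37/4) = 431/60.

431/60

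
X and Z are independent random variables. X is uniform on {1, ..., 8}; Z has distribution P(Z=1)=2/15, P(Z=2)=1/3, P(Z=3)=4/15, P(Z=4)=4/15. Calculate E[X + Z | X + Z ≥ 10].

P(X + Z ≥ 10) = 5/24.
Summing (X+Z)·P(x,y) over outcomes with X + Z ≥ 10 gives 133/60.
E[X + Z | X + Z ≥ 10] = (133/60) / (5/24) = 266/25.

266/25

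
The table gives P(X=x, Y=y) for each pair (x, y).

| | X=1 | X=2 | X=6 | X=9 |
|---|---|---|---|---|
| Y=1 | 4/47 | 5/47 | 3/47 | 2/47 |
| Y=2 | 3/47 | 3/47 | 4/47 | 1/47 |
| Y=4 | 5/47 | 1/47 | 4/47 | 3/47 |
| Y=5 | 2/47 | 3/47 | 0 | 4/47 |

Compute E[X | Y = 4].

58/13

P(Y = 4) = 13/47.
Σ X·P over the event = 1·(5/47) + 2·(1/47) + 6·(4/47) + 9·(3/47) = 58/47.
E[X | Y = 4] = (58/47) / (13/47) = 58/13.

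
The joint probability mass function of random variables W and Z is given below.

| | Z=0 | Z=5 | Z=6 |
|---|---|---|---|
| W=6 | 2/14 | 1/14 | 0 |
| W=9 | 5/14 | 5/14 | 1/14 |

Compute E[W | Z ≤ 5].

P(Z ≤ 5) = 13/14.
Σ W·P over the event = 6·(2/14) + 6·(1/14) + 9·(5/14) + 9·(5/14) = 54/7.
E[W | Z ≤ 5] = (54/7) / (13/14) = 108/13.

108/13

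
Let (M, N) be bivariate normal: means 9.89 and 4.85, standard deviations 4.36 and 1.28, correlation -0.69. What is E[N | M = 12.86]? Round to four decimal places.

E[N | M=x] = μ_N + ρ(σ_N/σ_M)(x − μ_M) for jointly normal variables.
E[N | M=12.86] = 4.85 + (-0.69)·(1.28/4.36)·(12.86 − (9.89)) = 4.85 + (-0.20257)·(2.97) = 4.2484.

4.2484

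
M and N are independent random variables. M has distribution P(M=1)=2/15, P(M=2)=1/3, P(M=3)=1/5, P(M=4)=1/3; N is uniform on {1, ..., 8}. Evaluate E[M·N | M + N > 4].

P(M + N > 4) = 101/120.
Summing MN·P(x,y) over outcomes with M + N > 4 gives 95/8.
E[M·N | M + N > 4] = (95/8) / (101/120) = 1425/101.

1425/101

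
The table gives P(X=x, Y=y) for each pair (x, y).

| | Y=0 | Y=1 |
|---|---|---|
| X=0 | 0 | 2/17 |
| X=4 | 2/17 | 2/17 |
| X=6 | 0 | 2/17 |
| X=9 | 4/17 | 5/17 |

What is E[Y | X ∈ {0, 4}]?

2/3

P(X ∈ {0, 4}) = 6/17.
Σ Y·P over the event = 1·(2/17) + 0·(2/17) + 1·(2/17) = 4/17.
E[Y | X ∈ {0, 4}] = (4/17) / (6/17) = 2/3.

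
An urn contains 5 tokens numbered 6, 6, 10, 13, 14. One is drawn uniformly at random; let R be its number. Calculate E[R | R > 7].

37/3

P(R > 7) = 3/5.
Σ over the event: 10·1/5 + 13·1/5 + 14·1/5 = 37/5.
E[R | R > 7] = (37/5) / (3/5) = 37/3.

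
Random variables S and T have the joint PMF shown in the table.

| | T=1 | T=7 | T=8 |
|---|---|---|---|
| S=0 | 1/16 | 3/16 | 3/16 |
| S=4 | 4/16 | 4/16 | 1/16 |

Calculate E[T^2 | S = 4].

P(S = 4) = 9/16.
Σ T^2·P over the event = 1·(4/16) + 49·(4/16) + 64·(1/16) = 33/2.
E[T^2 | S = 4] = (33/2) / (9/16) = 88/3.

88/3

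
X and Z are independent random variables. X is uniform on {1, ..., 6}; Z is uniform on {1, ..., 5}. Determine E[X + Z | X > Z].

7

P(X > Z) = 1/2.
Summing (X+Z)·P(x,y) over outcomes with X > Z gives 7/2.
E[X + Z | X > Z] = (7/2) / (1/2) = 7.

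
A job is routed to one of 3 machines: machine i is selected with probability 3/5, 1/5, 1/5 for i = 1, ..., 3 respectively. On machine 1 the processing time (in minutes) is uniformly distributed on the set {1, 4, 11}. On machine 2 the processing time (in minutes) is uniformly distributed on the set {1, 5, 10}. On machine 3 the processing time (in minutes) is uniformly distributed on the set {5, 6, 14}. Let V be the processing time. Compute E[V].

89/15

E[V | machine 1] = (1+4+11)/3 = 16/3.
E[V | machine 2] = (1+5+10)/3 = 16/3.
E[V | machine 3] = (5+6+14)/3 = 25/3.
By the law of total expectation,
E[V] = (3/5)·(16/3) + (1/5)·(16/3) + (1/5)·(25/3) = 89/15.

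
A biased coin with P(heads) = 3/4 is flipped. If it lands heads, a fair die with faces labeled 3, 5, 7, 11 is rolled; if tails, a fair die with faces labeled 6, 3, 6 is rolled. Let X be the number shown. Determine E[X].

49/8

E[X | heads] = (3+5+7+11)/4 = 13/2.
E[X | tails] = (6+3+6)/3 = 5.
By the law of total expectation,
E[X] = (3/4)·(13/2) + (1/4)·(5) = 49/8.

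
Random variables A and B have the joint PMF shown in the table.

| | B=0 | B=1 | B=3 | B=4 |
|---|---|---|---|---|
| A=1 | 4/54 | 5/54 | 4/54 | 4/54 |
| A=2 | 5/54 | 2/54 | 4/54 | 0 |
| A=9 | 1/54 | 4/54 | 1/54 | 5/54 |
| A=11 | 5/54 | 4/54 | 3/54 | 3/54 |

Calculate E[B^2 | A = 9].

P(A = 9) = 11/54.
Σ B^2·P over the event = 0·(1/54) + 1·(4/54) + 9·(1/54) + 16·(5/54) = 31/18.
E[B^2 | A = 9] = (31/18) / (11/54) = 93/11.

93/11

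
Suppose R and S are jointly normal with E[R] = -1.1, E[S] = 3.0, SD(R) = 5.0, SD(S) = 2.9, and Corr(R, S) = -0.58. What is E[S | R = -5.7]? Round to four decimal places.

The regression of S on R has slope ρ·σ_S/σ_R and passes through (μ_R, μ_S).
E[S | R=-5.7] = 3.0 + (-0.58)·(2.9/5.0)·(-5.7 − (-1.1)) = 3.0 + (-0.3364)·(-4.6) = 4.5474.

4.5474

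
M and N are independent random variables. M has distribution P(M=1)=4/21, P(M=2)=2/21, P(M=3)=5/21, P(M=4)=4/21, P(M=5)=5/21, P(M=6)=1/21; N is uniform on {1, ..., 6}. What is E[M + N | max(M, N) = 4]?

P(max(M, N) = 4) = 3/14.
Summing (M+N)·P(x,y) over outcomes with max(M, N) = 4 gives 19/14.
E[M + N | max(M, N) = 4] = (19/14) / (3/14) = 19/3.

19/3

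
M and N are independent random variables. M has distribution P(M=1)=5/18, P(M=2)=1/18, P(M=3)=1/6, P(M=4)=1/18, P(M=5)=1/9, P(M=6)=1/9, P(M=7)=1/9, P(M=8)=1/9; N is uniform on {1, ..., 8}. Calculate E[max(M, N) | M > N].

164/27

P(M > N) = 3/8.
Summing max(M,N)·P(x,y) over outcomes with M > N gives 41/18.
E[max(M, N) | M > N] = (41/18) / (3/8) = 164/27.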